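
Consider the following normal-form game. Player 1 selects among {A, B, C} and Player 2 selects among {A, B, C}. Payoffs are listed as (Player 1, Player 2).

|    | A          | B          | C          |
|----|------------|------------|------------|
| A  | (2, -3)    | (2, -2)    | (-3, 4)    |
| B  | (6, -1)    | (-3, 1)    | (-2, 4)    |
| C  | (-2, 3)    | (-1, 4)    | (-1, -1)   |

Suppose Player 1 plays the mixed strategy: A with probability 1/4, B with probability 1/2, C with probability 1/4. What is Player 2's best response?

C

Compute Player 2's expected payoff from each pure strategy against the given mix.
A: (1/4)·(-3) + (1/2)·(-1) + (1/4)·3 = -1/2
B: (1/4)·(-2) + (1/2)·1 + (1/4)·4 = 1
C: (1/4)·4 + (1/2)·4 + (1/4)·(-1) = 11/4
Highest expected payoff is 11/4, from C.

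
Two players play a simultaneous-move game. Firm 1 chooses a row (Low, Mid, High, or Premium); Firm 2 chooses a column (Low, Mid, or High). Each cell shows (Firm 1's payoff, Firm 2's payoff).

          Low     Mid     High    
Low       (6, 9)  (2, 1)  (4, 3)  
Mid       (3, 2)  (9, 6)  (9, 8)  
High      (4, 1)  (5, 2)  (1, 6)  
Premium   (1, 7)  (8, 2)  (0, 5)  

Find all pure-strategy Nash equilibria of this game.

Find each player's best response to every opponent strategy; NE are the intersections.
Firm 1's best responses — vs Low: Low (payoff 6); vs Mid: Mid (payoff 9); vs High: Mid (payoff 9).
Firm 2's best responses — vs Low: Low (payoff 9); vs Mid: High (payoff 8); vs High: High (payoff 6); vs Premium: Low (payoff 7).
Mutual best responses occur at (Low, Low) and (Mid, High); at each, neither player gains by switching.

(Low, Low) and (Mid, High)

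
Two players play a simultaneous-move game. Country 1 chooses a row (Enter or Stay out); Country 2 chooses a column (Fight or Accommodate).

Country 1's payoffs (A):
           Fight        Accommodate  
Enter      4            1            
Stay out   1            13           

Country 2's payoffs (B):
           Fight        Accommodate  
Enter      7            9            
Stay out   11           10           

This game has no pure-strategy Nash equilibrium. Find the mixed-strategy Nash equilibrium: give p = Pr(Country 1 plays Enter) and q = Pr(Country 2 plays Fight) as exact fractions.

Each player's mixing probability is pinned down by making the *other* player indifferent.
Country 2 indifferent between Fight and Accommodate: p·7 + (1−p)·11 = p·9 + (1−p)·10 ⟹ 11 + (-4)p = 10 + (-1)p ⟹ p = 1/3.
Country 1 indifferent between Enter and Stay out: q·4 + (1−q)·1 = q·1 + (1−q)·13 ⟹ 1 + 3q = 13 + (-12)q ⟹ q = 4/5.

p = 1/3, q = 4/5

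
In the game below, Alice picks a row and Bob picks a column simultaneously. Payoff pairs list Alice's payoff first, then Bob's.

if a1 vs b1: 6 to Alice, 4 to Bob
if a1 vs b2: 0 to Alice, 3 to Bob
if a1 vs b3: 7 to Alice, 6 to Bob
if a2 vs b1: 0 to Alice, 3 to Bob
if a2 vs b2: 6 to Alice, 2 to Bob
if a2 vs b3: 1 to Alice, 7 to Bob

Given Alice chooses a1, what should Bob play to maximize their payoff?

b3

With Alice fixed at a1, Bob's payoffs are: b1 → 4, b2 → 3, b3 → 6.
The maximum is 6, achieved by b3.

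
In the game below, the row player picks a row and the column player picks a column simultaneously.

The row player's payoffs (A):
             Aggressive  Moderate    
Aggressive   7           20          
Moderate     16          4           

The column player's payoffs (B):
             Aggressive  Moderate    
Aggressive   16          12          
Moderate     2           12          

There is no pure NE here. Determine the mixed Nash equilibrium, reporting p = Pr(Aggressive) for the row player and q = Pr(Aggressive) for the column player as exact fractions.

Each player's mixing probability is pinned down by making the *other* player indifferent.
The column player indifferent between Aggressive and Moderate: p·16 + (1−p)·2 = p·12 + (1−p)·12 ⟹ 2 + 14p = 12 + 0p ⟹ p = 5/7.
The row player indifferent between Aggressive and Moderate: q·7 + (1−q)·20 = q·16 + (1−q)·4 ⟹ 20 + (-13)q = 4 + 12q ⟹ q = 16/25.

p = 5/7, q = 16/25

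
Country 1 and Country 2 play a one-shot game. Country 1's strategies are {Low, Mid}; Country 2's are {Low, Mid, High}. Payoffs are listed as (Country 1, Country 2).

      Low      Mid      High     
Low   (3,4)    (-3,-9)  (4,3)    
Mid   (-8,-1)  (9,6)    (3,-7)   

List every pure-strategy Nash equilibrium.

(Low, Low) and (Mid, Mid)

Find each player's best response to every opponent strategy; NE are the intersections.
Country 1's best responses — vs Low: Low (payoff 3); vs Mid: Mid (payoff 9); vs High: Low (payoff 4).
Country 2's best responses — vs Low: Low (payoff 4); vs Mid: Mid (payoff 6).
Mutual best responses occur at (Low, Low) and (Mid, Mid); at each, neither player gains by switching.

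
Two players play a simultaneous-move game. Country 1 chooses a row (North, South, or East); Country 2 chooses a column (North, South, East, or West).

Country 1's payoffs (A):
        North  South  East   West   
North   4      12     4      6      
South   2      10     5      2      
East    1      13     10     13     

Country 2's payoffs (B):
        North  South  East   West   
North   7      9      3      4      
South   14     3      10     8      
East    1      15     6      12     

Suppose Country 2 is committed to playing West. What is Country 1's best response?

With Country 2 fixed at West, Country 1's payoffs are: North → 6, South → 2, East → 13.
The maximum is 13, achieved by East.

East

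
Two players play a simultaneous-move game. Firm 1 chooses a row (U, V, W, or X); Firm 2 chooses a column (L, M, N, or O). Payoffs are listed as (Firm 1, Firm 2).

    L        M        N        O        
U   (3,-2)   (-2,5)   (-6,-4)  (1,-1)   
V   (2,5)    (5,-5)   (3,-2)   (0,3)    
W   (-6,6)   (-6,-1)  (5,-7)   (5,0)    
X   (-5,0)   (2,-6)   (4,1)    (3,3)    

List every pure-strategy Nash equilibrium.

No pure-strategy Nash equilibrium

Find each player's best response to every opponent strategy; NE are the intersections.
Firm 1's best responses — vs L: U (payoff 3); vs M: V (payoff 5); vs N: W (payoff 5); vs O: W (payoff 5).
Firm 2's best responses — vs U: M (payoff 5); vs V: L (payoff 5); vs W: L (payoff 6); vs X: O (payoff 3).
No cell has both players best-responding. For instance, Firm 1's best reply to O is W, but against W Firm 2 prefers L over O.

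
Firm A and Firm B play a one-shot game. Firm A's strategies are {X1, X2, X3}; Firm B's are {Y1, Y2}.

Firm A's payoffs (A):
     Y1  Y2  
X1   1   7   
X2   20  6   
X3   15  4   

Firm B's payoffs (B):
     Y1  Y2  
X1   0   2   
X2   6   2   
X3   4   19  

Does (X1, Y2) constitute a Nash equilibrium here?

Yes

Holding Firm B at Y2: Firm A gets 7 from X1, versus 6 from X2, 4 from X3. No profitable deviation for Firm A.
Holding Firm A at X1: Firm B gets 2 from Y2, versus 0 from Y1. No profitable deviation for Firm B either.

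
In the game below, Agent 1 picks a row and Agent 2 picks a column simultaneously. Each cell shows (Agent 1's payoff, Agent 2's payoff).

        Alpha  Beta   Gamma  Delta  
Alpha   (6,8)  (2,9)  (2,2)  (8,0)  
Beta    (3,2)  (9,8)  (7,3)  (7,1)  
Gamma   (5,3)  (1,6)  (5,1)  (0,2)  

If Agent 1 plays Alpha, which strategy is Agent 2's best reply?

With Agent 1 fixed at Alpha, Agent 2's payoffs are: Alpha → 8, Beta → 9, Gamma → 2, Delta → 0.
The maximum is 9, achieved by Beta.

Beta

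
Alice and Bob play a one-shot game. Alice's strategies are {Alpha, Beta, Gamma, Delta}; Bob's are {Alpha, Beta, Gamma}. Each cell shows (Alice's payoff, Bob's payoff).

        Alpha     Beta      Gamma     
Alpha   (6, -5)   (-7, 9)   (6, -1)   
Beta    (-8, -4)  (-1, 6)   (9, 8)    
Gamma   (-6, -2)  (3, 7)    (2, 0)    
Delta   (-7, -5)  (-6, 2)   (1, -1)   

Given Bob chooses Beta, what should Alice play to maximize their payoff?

With Bob fixed at Beta, Alice's payoffs are: Alpha → -7, Beta → -1, Gamma → 3, Delta → -6.
The maximum is 3, achieved by Gamma.

Gamma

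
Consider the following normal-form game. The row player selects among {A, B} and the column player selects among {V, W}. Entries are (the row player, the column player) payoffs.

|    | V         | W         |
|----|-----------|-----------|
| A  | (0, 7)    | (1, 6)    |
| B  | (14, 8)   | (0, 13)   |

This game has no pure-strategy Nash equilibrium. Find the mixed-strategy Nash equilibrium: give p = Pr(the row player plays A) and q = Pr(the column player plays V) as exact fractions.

p = 5/6, q = 1/15

Each player's mixing probability is pinned down by making the *other* player indifferent.
The column player indifferent between V and W: p·7 + (1−p)·8 = p·6 + (1−p)·13 ⟹ 8 + (-1)p = 13 + (-7)p ⟹ p = 5/6.
The row player indifferent between A and B: q·0 + (1−q)·1 = q·14 + (1−q)·0 ⟹ 1 + (-1)q = 0 + 14q ⟹ q = 1/15.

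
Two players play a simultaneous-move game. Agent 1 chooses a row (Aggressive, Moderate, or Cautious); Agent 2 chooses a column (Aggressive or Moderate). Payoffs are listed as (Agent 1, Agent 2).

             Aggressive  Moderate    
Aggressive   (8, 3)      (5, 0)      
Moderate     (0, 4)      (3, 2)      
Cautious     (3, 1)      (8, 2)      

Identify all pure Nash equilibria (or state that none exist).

(Aggressive, Aggressive) and (Cautious, Moderate)

A profile is a Nash equilibrium when each player is best-responding to the other.
Agent 1's best responses — vs Aggressive: Aggressive (payoff 8); vs Moderate: Cautious (payoff 8).
Agent 2's best responses — vs Aggressive: Aggressive (payoff 3); vs Moderate: Aggressive (payoff 4); vs Cautious: Moderate (payoff 2).
Mutual best responses occur at (Aggressive, Aggressive) and (Cautious, Moderate); at each, neither player gains by switching.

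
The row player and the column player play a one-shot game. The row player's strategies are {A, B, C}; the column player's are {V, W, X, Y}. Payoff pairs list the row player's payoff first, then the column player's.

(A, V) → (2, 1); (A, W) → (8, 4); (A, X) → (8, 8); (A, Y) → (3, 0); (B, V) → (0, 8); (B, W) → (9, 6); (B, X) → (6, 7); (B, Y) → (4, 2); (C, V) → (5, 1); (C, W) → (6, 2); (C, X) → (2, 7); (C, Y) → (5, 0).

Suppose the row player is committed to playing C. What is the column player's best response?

With the row player fixed at C, the column player's payoffs are: V → 1, W → 2, X → 7, Y → 0.
The maximum is 7, achieved by X.

X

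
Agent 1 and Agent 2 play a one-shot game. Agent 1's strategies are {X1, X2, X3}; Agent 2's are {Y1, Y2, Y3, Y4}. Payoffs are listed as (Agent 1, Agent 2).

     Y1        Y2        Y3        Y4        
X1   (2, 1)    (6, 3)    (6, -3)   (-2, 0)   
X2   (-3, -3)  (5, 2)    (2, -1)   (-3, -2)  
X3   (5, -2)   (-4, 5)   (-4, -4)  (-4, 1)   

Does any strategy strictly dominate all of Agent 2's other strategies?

A strategy is strictly dominant if it gives Agent 2 a strictly higher payoff than every other strategy, against every choice by the opponent.
Y2 strictly dominates: vs X1: 3 > each of {1, -3, 0}; vs X2: 2 > each of {-3, -1, -2}; vs X3: 5 > each of {-2, -4, 1}.

Y2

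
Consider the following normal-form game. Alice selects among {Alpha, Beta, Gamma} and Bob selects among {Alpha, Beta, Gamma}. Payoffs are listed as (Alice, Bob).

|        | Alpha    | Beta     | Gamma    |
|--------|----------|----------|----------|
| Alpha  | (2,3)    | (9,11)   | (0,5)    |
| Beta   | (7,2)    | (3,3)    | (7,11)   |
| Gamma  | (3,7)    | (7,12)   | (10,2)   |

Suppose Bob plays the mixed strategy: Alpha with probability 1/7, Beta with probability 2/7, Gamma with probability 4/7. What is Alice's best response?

Alice's best reply maximizes expected payoff against the mix.
Alpha: (1/7)·2 + (2/7)·9 + (4/7)·0 = 20/7
Beta: (1/7)·7 + (2/7)·3 + (4/7)·7 = 41/7
Gamma: (1/7)·3 + (2/7)·7 + (4/7)·10 = 57/7
Highest expected payoff is 57/7, from Gamma.

Gamma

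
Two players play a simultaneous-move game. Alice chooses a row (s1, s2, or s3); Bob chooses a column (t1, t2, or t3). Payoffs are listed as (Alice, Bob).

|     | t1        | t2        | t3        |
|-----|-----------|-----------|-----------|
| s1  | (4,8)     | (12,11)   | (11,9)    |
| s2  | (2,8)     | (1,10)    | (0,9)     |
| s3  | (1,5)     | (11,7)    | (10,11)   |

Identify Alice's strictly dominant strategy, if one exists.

s1

A strategy is strictly dominant if it gives Alice a strictly higher payoff than every other strategy, against every choice by the opponent.
s1 strictly dominates: vs t1: 4 > each of {2, 1}; vs t2: 12 > each of {1, 11}; vs t3: 11 > each of {0, 10}.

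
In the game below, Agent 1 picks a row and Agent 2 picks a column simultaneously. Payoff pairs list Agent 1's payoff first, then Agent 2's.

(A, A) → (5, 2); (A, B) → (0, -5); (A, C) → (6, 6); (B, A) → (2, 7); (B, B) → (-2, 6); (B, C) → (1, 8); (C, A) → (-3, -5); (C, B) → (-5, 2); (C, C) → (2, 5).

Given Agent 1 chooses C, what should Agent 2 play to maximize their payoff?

C

With Agent 1 fixed at C, Agent 2's payoffs are: A → -5, B → 2, C → 5.
The maximum is 5, achieved by C.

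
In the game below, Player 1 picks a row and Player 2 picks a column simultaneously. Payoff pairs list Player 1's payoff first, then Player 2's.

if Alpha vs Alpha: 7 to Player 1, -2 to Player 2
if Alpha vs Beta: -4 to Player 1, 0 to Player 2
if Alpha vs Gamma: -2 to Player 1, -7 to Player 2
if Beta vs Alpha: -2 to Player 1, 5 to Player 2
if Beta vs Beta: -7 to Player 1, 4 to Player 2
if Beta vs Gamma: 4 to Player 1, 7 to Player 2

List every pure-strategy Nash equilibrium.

Find each player's best response to every opponent strategy; NE are the intersections.
Player 1's best responses — vs Alpha: Alpha (payoff 7); vs Beta: Alpha (payoff -4); vs Gamma: Beta (payoff 4).
Player 2's best responses — vs Alpha: Beta (payoff 0); vs Beta: Gamma (payoff 7).
Mutual best responses occur at (Alpha, Beta) and (Beta, Gamma); at each, neither player gains by switching.

(Alpha, Beta) and (Beta, Gamma)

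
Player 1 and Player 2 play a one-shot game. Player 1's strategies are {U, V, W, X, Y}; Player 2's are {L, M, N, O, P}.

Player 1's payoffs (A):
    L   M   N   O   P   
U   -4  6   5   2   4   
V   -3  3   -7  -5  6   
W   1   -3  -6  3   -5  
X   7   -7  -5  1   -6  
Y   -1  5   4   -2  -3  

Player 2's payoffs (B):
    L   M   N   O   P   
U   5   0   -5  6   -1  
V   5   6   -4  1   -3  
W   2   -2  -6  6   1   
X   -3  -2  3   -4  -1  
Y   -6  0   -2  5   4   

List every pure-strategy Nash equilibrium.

Find each player's best response to every opponent strategy; NE are the intersections.
Player 1's best responses — vs L: X (payoff 7); vs M: U (payoff 6); vs N: U (payoff 5); vs O: W (payoff 3); vs P: V (payoff 6).
Player 2's best responses — vs U: O (payoff 6); vs V: M (payoff 6); vs W: O (payoff 6); vs X: N (payoff 3); vs Y: O (payoff 5).
The only mutual best response is (W, O); neither player gains by switching there.

(W, O)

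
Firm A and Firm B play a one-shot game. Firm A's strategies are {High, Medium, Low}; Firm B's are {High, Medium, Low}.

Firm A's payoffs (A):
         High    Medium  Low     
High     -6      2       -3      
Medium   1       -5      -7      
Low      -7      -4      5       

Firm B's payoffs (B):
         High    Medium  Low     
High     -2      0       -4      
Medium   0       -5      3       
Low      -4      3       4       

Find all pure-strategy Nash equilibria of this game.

(High, Medium) and (Low, Low)

Find each player's best response to every opponent strategy; NE are the intersections.
Firm A's best responses — vs High: Medium (payoff 1); vs Medium: High (payoff 2); vs Low: Low (payoff 5).
Firm B's best responses — vs High: Medium (payoff 0); vs Medium: Low (payoff 3); vs Low: Low (payoff 4).
Mutual best responses occur at (High, Medium) and (Low, Low); at each, neither player gains by switching.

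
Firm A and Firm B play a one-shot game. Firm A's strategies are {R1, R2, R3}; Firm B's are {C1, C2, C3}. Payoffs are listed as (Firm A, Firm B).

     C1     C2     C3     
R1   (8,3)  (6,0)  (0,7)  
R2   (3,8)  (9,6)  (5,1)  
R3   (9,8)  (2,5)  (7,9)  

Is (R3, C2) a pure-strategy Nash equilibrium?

Holding Firm B at C2: Firm A gets 2 from R3 but could get 9 by switching to R2. Firm A has a profitable deviation.

No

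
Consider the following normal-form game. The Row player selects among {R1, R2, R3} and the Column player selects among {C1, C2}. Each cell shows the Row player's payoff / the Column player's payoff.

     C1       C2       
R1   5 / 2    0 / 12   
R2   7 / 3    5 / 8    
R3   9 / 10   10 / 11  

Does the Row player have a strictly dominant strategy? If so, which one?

A strategy is strictly dominant if it gives the Row player a strictly higher payoff than every other strategy, against every choice by the opponent.
R3 strictly dominates: vs C1: 9 > each of {5, 7}; vs C2: 10 > each of {0, 5}.

R3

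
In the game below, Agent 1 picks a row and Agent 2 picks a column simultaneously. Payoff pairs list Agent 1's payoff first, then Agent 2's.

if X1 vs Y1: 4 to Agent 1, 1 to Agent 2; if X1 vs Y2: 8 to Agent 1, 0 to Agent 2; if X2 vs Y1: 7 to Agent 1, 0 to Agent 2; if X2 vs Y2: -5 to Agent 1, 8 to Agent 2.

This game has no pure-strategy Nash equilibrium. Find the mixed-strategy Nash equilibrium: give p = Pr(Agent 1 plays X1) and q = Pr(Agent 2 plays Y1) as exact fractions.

Each player's mixing probability is pinned down by making the *other* player indifferent.
Agent 2 indifferent between Y1 and Y2: p·1 + (1−p)·0 = p·0 + (1−p)·8 ⟹ 0 + 1p = 8 + (-8)p ⟹ p = 8/9.
Agent 1 indifferent between X1 and X2: q·4 + (1−q)·8 = q·7 + (1−q)·(-5) ⟹ 8 + (-4)q = (-5) + 12q ⟹ q = 13/16.

p = 8/9, q = 13/16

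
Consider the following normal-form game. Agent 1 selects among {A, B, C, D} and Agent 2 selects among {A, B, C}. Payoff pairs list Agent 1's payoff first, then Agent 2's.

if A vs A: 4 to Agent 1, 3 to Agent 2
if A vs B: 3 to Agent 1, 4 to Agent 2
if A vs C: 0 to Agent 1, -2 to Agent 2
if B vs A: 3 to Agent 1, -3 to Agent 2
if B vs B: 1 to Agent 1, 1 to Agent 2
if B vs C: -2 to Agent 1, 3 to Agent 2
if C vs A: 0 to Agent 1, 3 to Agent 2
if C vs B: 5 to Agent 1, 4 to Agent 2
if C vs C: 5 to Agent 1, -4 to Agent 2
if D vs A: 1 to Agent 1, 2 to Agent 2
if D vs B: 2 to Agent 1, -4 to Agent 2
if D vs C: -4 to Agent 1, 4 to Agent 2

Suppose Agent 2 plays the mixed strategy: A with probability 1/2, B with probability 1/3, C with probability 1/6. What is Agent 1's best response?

Compute Agent 1's expected payoff from each pure strategy against the given mix.
A: (1/2)·4 + (1/3)·3 + (1/6)·0 = 3
B: (1/2)·3 + (1/3)·1 + (1/6)·(-2) = 3/2
C: (1/2)·0 + (1/3)·5 + (1/6)·5 = 5/2
D: (1/2)·1 + (1/3)·2 + (1/6)·(-4) = 1/2
Highest expected payoff is 3, from A.

A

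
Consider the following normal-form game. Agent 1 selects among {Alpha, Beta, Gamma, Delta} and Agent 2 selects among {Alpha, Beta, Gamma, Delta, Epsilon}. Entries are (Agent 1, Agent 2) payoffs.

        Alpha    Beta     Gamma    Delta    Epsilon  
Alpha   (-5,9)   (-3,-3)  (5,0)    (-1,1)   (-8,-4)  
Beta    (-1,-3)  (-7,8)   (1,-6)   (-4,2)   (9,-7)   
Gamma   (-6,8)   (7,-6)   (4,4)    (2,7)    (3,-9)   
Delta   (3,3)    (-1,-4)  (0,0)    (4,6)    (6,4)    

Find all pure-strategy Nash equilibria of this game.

(Delta, Delta)

Check mutual best responses: a cell is a NE iff neither player can gain by unilaterally deviating.
Agent 1's best responses — vs Alpha: Delta (payoff 3); vs Beta: Gamma (payoff 7); vs Gamma: Alpha (payoff 5); vs Delta: Delta (payoff 4); vs Epsilon: Beta (payoff 9).
Agent 2's best responses — vs Alpha: Alpha (payoff 9); vs Beta: Beta (payoff 8); vs Gamma: Alpha (payoff 8); vs Delta: Delta (payoff 6).
The only mutual best response is (Delta, Delta); neither player gains by switching there.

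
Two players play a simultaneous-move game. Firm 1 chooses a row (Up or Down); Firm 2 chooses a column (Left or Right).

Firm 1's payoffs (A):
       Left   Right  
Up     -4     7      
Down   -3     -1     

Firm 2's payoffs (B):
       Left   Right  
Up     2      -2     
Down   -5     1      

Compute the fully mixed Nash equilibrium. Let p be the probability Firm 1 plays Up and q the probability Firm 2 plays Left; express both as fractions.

p = 3/5, q = 8/9

In a mixed NE each player is indifferent between their pure strategies, so the opponent's mix sets the indifference.
Firm 2 indifferent between Left and Right: p·2 + (1−p)·(-5) = p·(-2) + (1−p)·1 ⟹ (-5) + 7p = 1 + (-3)p ⟹ p = 3/5.
Firm 1 indifferent between Up and Down: q·(-4) + (1−q)·7 = q·(-3) + (1−q)·(-1) ⟹ 7 + (-11)q = (-1) + (-2)q ⟹ q = 8/9.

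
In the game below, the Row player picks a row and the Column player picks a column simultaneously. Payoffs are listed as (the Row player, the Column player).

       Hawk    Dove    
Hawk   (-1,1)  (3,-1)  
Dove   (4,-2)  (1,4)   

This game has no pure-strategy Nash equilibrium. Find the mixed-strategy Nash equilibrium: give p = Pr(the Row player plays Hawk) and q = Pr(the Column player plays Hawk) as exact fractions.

p = 3/4, q = 2/7

Each player's mixing probability is pinned down by making the *other* player indifferent.
The Column player indifferent between Hawk and Dove: p·1 + (1−p)·(-2) = p·(-1) + (1−p)·4 ⟹ (-2) + 3p = 4 + (-5)p ⟹ p = 3/4.
The Row player indifferent between Hawk and Dove: q·(-1) + (1−q)·3 = q·4 + (1−q)·1 ⟹ 3 + (-4)q = 1 + 3q ⟹ q = 2/7.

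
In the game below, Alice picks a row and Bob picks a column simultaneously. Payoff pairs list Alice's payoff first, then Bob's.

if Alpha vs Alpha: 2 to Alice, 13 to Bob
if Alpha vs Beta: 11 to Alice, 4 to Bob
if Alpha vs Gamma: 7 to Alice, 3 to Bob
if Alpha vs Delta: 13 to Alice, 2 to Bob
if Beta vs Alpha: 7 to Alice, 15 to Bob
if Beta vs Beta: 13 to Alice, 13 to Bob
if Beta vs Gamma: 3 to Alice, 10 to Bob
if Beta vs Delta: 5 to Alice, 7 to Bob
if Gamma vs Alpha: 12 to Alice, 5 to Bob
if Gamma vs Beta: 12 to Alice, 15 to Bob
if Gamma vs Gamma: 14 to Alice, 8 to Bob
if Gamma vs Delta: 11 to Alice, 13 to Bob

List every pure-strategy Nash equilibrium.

Check mutual best responses: a cell is a NE iff neither player can gain by unilaterally deviating.
Alice's best responses — vs Alpha: Gamma (payoff 12); vs Beta: Beta (payoff 13); vs Gamma: Gamma (payoff 14); vs Delta: Alpha (payoff 13).
Bob's best responses — vs Alpha: Alpha (payoff 13); vs Beta: Alpha (payoff 15); vs Gamma: Beta (payoff 15).
No cell has both players best-responding. For instance, Alice's best reply to Gamma is Gamma, but against Gamma Bob prefers Beta over Gamma.

No pure-strategy Nash equilibrium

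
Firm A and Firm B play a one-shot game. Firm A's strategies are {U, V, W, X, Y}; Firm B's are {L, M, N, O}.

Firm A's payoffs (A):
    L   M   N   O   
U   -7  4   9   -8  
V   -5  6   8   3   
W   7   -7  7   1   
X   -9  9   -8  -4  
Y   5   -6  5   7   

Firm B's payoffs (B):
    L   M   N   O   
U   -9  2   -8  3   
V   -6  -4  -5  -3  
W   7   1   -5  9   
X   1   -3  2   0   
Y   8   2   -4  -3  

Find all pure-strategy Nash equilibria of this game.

Check mutual best responses: a cell is a NE iff neither player can gain by unilaterally deviating.
Firm A's best responses — vs L: W (payoff 7); vs M: X (payoff 9); vs N: U (payoff 9); vs O: Y (payoff 7).
Firm B's best responses — vs U: O (payoff 3); vs V: O (payoff -3); vs W: O (payoff 9); vs X: N (payoff 2); vs Y: L (payoff 8).
No cell has both players best-responding. For instance, Firm A's best reply to M is X, but against X Firm B prefers N over M.

There is no pure-strategy Nash equilibrium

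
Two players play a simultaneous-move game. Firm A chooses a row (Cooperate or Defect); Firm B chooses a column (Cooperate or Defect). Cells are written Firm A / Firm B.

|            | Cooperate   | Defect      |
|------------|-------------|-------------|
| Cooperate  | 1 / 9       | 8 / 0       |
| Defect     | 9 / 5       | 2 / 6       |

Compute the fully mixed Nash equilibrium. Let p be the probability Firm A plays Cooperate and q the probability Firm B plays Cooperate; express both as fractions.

p = 1/10, q = 3/7

In a mixed NE each player is indifferent between their pure strategies, so the opponent's mix sets the indifference.
Firm B indifferent between Cooperate and Defect: p·9 + (1−p)·5 = p·0 + (1−p)·6 ⟹ 5 + 4p = 6 + (-6)p ⟹ p = 1/10.
Firm A indifferent between Cooperate and Defect: q·1 + (1−q)·8 = q·9 + (1−q)·2 ⟹ 8 + (-7)q = 2 + 7q ⟹ q = 3/7.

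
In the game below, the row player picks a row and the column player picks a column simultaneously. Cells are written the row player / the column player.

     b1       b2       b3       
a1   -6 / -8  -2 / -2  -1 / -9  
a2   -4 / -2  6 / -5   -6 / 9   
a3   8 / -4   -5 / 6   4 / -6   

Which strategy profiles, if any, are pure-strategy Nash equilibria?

There is no pure-strategy Nash equilibrium

A profile is a Nash equilibrium when each player is best-responding to the other.
The row player's best responses — vs b1: a3 (payoff 8); vs b2: a2 (payoff 6); vs b3: a3 (payoff 4).
The column player's best responses — vs a1: b2 (payoff -2); vs a2: b3 (payoff 9); vs a3: b2 (payoff 6).
No cell has both players best-responding. For instance, the row player's best reply to b3 is a3, but against a3 the column player prefers b2 over b3.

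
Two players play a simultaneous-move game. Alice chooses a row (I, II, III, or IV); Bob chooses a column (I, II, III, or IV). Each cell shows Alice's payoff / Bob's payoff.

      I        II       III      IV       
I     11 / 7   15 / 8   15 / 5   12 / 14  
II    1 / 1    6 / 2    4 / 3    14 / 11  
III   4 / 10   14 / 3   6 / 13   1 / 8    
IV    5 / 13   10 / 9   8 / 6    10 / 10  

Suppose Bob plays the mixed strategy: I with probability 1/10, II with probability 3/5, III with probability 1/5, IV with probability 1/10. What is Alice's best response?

I

Alice's best reply maximizes expected payoff against the mix.
I: (1/10)·11 + (3/5)·15 + (1/5)·15 + (1/10)·12 = 143/10
II: (1/10)·1 + (3/5)·6 + (1/5)·4 + (1/10)·14 = 59/10
III: (1/10)·4 + (3/5)·14 + (1/5)·6 + (1/10)·1 = 101/10
IV: (1/10)·5 + (3/5)·10 + (1/5)·8 + (1/10)·10 = 91/10
Highest expected payoff is 143/10, from I.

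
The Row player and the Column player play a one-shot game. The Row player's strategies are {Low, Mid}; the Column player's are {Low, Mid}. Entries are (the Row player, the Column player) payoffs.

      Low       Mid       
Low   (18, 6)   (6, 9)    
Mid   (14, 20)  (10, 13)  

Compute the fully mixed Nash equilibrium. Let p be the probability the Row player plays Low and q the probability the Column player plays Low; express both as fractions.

Each player's mixing probability is pinned down by making the *other* player indifferent.
The Column player indifferent between Low and Mid: p·6 + (1−p)·20 = p·9 + (1−p)·13 ⟹ 20 + (-14)p = 13 + (-4)p ⟹ p = 7/10.
The Row player indifferent between Low and Mid: q·18 + (1−q)·6 = q·14 + (1−q)·10 ⟹ 6 + 12q = 10 + 4q ⟹ q = 1/2.

p = 7/10, q = 1/2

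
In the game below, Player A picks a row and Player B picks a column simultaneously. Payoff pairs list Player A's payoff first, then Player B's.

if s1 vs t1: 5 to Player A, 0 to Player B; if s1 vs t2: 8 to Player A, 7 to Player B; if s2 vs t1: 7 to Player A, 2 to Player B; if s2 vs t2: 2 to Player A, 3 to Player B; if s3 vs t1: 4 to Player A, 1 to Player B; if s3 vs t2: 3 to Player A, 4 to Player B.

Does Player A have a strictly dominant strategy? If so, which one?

Check whether one of Player A's strategies beats all alternatives regardless of what the opponent does.
s1 is not dominant: against t1, s2 gives 7 > 5.
s2 is not dominant: against t2, s1 gives 8 > 2.
s3 is not dominant: against t1, s1 gives 5 > 4.
No single strategy is best against every opponent action.

No strictly dominant strategy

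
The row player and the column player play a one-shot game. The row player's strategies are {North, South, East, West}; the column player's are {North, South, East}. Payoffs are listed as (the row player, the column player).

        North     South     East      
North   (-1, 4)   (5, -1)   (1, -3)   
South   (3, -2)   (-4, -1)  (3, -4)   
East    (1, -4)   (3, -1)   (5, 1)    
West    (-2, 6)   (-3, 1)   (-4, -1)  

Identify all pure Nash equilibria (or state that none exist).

(East, East)

A profile is a Nash equilibrium when each player is best-responding to the other.
The row player's best responses — vs North: South (payoff 3); vs South: North (payoff 5); vs East: East (payoff 5).
The column player's best responses — vs North: North (payoff 4); vs South: South (payoff -1); vs East: East (payoff 1); vs West: North (payoff 6).
The only mutual best response is (East, East); neither player gains by switching there.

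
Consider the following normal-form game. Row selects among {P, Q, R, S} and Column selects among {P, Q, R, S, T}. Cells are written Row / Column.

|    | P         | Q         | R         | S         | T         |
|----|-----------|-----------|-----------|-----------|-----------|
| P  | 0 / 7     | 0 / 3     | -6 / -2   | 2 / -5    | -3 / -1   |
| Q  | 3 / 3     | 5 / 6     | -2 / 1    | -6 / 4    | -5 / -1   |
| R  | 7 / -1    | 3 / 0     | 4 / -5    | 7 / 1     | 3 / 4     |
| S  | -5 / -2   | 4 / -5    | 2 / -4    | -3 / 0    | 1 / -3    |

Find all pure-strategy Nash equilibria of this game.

(Q, Q) and (R, T)

A profile is a Nash equilibrium when each player is best-responding to the other.
Row's best responses — vs P: R (payoff 7); vs Q: Q (payoff 5); vs R: R (payoff 4); vs S: R (payoff 7); vs T: R (payoff 3).
Column's best responses — vs P: P (payoff 7); vs Q: Q (payoff 6); vs R: T (payoff 4); vs S: S (payoff 0).
Mutual best responses occur at (Q, Q) and (R, T); at each, neither player gains by switching.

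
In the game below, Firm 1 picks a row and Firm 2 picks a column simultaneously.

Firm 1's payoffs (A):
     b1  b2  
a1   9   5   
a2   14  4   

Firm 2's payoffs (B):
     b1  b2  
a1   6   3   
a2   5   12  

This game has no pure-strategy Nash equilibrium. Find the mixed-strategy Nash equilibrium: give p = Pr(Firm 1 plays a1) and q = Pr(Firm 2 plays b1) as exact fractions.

In a mixed NE each player is indifferent between their pure strategies, so the opponent's mix sets the indifference.
Firm 2 indifferent between b1 and b2: p·6 + (1−p)·5 = p·3 + (1−p)·12 ⟹ 5 + 1p = 12 + (-9)p ⟹ p = 7/10.
Firm 1 indifferent between a1 and a2: q·9 + (1−q)·5 = q·14 + (1−q)·4 ⟹ 5 + 4q = 4 + 10q ⟹ q = 1/6.

p = 7/10, q = 1/6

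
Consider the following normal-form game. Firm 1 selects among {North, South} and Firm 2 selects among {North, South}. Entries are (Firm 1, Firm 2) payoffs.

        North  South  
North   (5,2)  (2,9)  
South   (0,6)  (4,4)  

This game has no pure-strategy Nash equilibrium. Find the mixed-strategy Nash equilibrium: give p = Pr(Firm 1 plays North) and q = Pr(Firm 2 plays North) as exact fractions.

In a mixed NE each player is indifferent between their pure strategies, so the opponent's mix sets the indifference.
Firm 2 indifferent between North and South: p·2 + (1−p)·6 = p·9 + (1−p)·4 ⟹ 6 + (-4)p = 4 + 5p ⟹ p = 2/9.
Firm 1 indifferent between North and South: q·5 + (1−q)·2 = q·0 + (1−q)·4 ⟹ 2 + 3q = 4 + (-4)q ⟹ q = 2/7.

p = 2/9, q = 2/7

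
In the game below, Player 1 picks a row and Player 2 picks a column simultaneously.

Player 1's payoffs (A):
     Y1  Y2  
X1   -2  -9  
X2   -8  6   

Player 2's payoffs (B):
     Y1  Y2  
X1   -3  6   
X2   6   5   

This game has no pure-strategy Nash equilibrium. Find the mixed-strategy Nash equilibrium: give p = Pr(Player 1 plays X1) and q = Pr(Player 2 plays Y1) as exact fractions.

p = 1/10, q = 5/7

In a mixed NE each player is indifferent between their pure strategies, so the opponent's mix sets the indifference.
Player 2 indifferent between Y1 and Y2: p·(-3) + (1−p)·6 = p·6 + (1−p)·5 ⟹ 6 + (-9)p = 5 + 1p ⟹ p = 1/10.
Player 1 indifferent between X1 and X2: q·(-2) + (1−q)·(-9) = q·(-8) + (1−q)·6 ⟹ (-9) + 7q = 6 + (-14)q ⟹ q = 5/7.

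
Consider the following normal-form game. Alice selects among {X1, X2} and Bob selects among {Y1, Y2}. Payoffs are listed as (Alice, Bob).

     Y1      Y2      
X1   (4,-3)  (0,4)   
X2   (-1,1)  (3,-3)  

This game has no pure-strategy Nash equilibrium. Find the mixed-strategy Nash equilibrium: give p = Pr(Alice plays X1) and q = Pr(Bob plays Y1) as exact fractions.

In a mixed NE each player is indifferent between their pure strategies, so the opponent's mix sets the indifference.
Bob indifferent between Y1 and Y2: p·(-3) + (1−p)·1 = p·4 + (1−p)·(-3) ⟹ 1 + (-4)p = (-3) + 7p ⟹ p = 4/11.
Alice indifferent between X1 and X2: q·4 + (1−q)·0 = q·(-1) + (1−q)·3 ⟹ 0 + 4q = 3 + (-4)q ⟹ q = 3/8.

p = 4/11, q = 3/8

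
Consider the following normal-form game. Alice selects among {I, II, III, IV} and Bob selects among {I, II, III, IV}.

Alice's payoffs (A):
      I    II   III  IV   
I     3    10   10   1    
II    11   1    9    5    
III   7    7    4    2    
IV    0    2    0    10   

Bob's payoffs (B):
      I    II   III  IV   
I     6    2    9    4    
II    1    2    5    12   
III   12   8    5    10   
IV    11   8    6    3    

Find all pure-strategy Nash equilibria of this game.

(I, III)

Find each player's best response to every opponent strategy; NE are the intersections.
Alice's best responses — vs I: II (payoff 11); vs II: I (payoff 10); vs III: I (payoff 10); vs IV: IV (payoff 10).
Bob's best responses — vs I: III (payoff 9); vs II: IV (payoff 12); vs III: I (payoff 12); vs IV: I (payoff 11).
The only mutual best response is (I, III); neither player gains by switching there.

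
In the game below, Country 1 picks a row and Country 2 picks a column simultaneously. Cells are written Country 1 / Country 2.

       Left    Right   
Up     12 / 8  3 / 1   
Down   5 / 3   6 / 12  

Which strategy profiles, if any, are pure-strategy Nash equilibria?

(Up, Left) and (Down, Right)

Check mutual best responses: a cell is a NE iff neither player can gain by unilaterally deviating.
Country 1's best responses — vs Left: Up (payoff 12); vs Right: Down (payoff 6).
Country 2's best responses — vs Up: Left (payoff 8); vs Down: Right (payoff 12).
Mutual best responses occur at (Up, Left) and (Down, Right); at each, neither player gains by switching.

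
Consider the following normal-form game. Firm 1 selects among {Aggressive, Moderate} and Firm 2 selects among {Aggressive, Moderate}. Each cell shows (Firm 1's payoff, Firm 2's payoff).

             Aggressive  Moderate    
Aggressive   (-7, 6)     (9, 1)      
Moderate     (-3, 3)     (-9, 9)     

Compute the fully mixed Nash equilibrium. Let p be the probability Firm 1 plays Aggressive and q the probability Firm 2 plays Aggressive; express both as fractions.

p = 6/11, q = 9/11

In a mixed NE each player is indifferent between their pure strategies, so the opponent's mix sets the indifference.
Firm 2 indifferent between Aggressive and Moderate: p·6 + (1−p)·3 = p·1 + (1−p)·9 ⟹ 3 + 3p = 9 + (-8)p ⟹ p = 6/11.
Firm 1 indifferent between Aggressive and Moderate: q·(-7) + (1−q)·9 = q·(-3) + (1−q)·(-9) ⟹ 9 + (-16)q = (-9) + 6q ⟹ q = 9/11.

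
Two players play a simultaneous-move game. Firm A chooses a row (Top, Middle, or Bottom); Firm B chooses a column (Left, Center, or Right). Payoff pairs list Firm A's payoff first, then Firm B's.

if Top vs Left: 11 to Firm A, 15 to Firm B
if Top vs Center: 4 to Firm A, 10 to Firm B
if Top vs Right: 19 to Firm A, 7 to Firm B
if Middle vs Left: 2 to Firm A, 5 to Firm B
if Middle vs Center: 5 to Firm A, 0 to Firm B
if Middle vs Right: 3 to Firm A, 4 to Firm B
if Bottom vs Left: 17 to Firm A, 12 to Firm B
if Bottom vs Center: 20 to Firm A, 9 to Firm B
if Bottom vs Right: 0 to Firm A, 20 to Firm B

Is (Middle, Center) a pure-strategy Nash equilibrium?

Holding Firm B at Center: Firm A gets 5 from Middle but could get 20 by switching to Bottom. Firm A has a profitable deviation.

No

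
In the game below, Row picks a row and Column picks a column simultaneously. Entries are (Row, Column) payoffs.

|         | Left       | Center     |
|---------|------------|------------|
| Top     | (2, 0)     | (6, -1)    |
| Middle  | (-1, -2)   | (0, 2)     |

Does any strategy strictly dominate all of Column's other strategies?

A strategy is strictly dominant if it gives Column a strictly higher payoff than every other strategy, against every choice by the opponent.
Left is not dominant: against Middle, Center gives 2 > -2.
Center is not dominant: against Top, Left gives 0 > -1.
No single strategy is best against every opponent action.

None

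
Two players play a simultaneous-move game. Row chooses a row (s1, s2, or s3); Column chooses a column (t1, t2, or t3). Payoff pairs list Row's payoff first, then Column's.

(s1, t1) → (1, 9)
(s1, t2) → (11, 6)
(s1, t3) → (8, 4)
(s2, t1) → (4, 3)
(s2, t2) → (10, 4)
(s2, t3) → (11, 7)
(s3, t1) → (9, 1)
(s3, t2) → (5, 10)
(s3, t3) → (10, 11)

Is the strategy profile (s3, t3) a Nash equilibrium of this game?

Holding Column at t3: Row gets 10 from s3 but could get 11 by switching to s2. Row has a profitable deviation.

No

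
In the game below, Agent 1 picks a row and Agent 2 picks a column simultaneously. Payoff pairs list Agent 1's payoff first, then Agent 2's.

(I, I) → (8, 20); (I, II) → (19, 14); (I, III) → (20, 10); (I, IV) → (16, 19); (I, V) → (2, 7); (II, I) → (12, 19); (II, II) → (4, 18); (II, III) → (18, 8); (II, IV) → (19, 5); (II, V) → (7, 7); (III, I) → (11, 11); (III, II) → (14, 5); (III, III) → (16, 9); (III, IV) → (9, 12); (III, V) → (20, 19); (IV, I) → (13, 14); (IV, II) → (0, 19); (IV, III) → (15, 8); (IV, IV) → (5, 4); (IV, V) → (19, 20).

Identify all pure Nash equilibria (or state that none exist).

A profile is a Nash equilibrium when each player is best-responding to the other.
Agent 1's best responses — vs I: IV (payoff 13); vs II: I (payoff 19); vs III: I (payoff 20); vs IV: II (payoff 19); vs V: III (payoff 20).
Agent 2's best responses — vs I: I (payoff 20); vs II: I (payoff 19); vs III: V (payoff 19); vs IV: V (payoff 20).
The only mutual best response is (III, V); neither player gains by switching there.

(III, V)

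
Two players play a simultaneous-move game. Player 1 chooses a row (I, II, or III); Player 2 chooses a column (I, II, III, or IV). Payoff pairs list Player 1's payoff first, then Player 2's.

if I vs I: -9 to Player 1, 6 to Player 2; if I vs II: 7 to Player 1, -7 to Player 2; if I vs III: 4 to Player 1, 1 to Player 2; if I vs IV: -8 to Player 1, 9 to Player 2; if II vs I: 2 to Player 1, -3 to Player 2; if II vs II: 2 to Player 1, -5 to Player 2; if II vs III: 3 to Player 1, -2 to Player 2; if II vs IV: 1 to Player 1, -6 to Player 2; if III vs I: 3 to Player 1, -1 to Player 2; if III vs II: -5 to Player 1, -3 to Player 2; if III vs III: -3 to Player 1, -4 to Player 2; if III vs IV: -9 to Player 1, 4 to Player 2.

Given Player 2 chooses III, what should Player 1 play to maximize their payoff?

With Player 2 fixed at III, Player 1's payoffs are: I → 4, II → 3, III → -3.
The maximum is 4, achieved by I.

I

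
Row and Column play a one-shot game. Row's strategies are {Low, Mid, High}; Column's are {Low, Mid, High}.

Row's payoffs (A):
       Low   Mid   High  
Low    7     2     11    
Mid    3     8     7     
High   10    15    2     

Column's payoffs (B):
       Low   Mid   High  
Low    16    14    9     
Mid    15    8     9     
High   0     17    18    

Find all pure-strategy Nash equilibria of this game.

Check mutual best responses: a cell is a NE iff neither player can gain by unilaterally deviating.
Row's best responses — vs Low: High (payoff 10); vs Mid: High (payoff 15); vs High: Low (payoff 11).
Column's best responses — vs Low: Low (payoff 16); vs Mid: Low (payoff 15); vs High: High (payoff 18).
No cell has both players best-responding. For instance, Row's best reply to Mid is High, but against High Column prefers High over Mid.

There is no pure-strategy Nash equilibrium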